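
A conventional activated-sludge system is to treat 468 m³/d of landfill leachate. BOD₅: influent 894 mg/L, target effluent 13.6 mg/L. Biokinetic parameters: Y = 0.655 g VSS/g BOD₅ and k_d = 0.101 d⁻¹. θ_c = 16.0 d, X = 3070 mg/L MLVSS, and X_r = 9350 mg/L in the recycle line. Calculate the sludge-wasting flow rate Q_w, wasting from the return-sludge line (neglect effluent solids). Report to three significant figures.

Rearranging the biomass balance for a CMAS with decay, V = Y·Q·ΔS·θ_c / [X·(1+k_d θ_c)] = 0.655 × 468 × (894 − 13.6) × 16.0 / [3070 × (1 + 0.101 × 16.0)] = 4.32×10^6 / 8031 = 537.7 m³.
θ_c = V·X/(Q_w·X_r) when wasting from the recycle, so Q_w = V·X/(θ_c·X_r) = 537.7 × 3070 / (16.0 × 9350) = 11.03 m³/d.

Q_w ≈ 11.0 m³/d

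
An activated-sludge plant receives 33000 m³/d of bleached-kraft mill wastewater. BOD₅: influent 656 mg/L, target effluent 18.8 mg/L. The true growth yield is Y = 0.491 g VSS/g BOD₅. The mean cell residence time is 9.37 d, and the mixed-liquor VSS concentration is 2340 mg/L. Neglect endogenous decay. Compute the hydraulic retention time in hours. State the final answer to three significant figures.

With k_d = 0 the design equation reduces to V = Y Q (S₀−S) θ_c / X = 0.491 × 33000 × (656 − 18.8) × 9.37 / 2340 = 41342 m³.
τ = V/Q = 41342/33000 = 1.253 d, or 30.07 h.

τ ≈ 30.1 h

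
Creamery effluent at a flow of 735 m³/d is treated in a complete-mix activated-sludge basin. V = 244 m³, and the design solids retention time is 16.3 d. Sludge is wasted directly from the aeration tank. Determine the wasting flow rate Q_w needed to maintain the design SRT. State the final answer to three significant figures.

Q_w ≈ 15.0 m³/d

For wasting at MLVSS concentration, Q_w = V/θ_c = 244.0/16.3 = 14.97 m³/d.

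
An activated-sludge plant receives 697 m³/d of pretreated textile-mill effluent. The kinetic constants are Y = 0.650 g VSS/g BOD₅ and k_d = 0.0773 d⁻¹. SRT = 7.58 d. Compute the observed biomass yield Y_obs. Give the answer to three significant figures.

Correct the yield for decay: Y_obs = Y/(1 + k_d θ_c) = 0.650 / (1 + 0.0773 × 7.58) = 0.650 / 1.586 = 0.4099.

Y_obs ≈ 0.410 g VSS/g BOD₅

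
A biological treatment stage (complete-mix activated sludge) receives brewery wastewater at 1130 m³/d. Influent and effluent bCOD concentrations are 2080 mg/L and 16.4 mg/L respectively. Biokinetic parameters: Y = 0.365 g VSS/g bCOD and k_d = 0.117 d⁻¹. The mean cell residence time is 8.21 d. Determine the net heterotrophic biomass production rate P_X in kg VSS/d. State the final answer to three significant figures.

Correct the yield for decay: Y_obs = Y/(1 + k_d θ_c) = 0.365 / (1 + 0.117 × 8.21) = 0.365 / 1.961 = 0.1862.
ΔS = 2080 − 16.4 = 2064 mg/L, so the substrate removal rate is 1130 × 2064/1000 = 2332 kg bCOD/d.
Biomass produced: P_X = Y_obs·Q·ΔS = 0.1862 × 2332 ≈ 434.1 kg VSS/d.

P_X ≈ 434 kg VSS/d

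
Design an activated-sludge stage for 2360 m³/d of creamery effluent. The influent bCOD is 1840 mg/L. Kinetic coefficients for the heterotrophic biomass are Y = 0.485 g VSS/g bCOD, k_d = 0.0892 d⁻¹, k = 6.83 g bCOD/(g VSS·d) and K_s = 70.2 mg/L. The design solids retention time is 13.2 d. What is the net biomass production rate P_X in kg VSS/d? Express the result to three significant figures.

From the Monod/SRT balance for a CMAS, S = K_s·(1+k_d θ_c)/[θ_c·(Y k − k_d) − 1] = 70.2 × (1 + 0.0892 × 13.2) / [13.2 × (0.485 × 6.83 − 0.0892) − 1] = 152.9 / 41.55 = 3.679 mg/L.
Correct the yield for decay: Y_obs = Y/(1 + k_d θ_c) = 0.485 / (1 + 0.0892 × 13.2) = 0.485 / 2.177 = 0.2227.
Mass of bCOD removed per day: Q(S₀ − S) = 2360 × 1836 g/m³ = 4334 kg/d.
P_X = Y_obs · Q(S₀ − S) = 0.2227 × 4334 = 965.3 kg VSS/d.

P_X ≈ 965 kg VSS/d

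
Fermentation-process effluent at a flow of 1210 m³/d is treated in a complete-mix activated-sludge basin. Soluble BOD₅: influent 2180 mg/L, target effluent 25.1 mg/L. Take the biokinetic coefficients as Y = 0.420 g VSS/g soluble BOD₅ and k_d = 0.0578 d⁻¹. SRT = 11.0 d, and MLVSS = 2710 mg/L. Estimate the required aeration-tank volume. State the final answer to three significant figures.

V ≈ 2720 m³

Steady-state biomass mass balance: V·X·(1 + k_d·θ_c) = Y·Q·(S₀ − S)·θ_c, so V = 0.420 × 1210 × (2180 − 25.1) × 11.0 / [2710 × (1 + 0.0578 × 11.0)] = 1.2×10^7 / 4433 = 2717 m³.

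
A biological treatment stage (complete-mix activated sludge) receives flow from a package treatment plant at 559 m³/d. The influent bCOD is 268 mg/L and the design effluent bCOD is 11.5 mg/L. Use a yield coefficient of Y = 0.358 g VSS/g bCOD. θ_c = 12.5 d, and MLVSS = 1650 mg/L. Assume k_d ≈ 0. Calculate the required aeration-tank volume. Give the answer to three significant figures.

Biomass mass balance (decay neglected): V·X = Y·Q·(S₀ − S)·θ_c, so V = 0.358 × 559 × (268 − 11.5) × 12.5 / 1650 = 388.9 m³.

V ≈ 389 m³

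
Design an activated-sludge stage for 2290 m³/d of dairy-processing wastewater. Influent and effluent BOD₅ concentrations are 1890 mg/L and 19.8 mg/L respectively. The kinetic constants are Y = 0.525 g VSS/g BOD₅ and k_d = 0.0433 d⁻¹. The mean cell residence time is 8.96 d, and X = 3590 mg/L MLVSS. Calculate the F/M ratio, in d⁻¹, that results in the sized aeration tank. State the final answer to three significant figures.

F/M ≈ 0.298 d⁻¹

From the SRT design equation V = Y Q (S₀−S) θ_c / [X (1 + k_d θ_c)] = 0.525 × 2290 × (1890 − 19.8) × 8.96 / [3590 × (1 + 0.0433 × 8.96)] = 2.01×10^7 / 4983 = 4043 m³.
F/M = applied load / biomass = Q·S₀/(V·X) = 2290 × 1890 / (4043 × 3590) = 0.2982 d⁻¹.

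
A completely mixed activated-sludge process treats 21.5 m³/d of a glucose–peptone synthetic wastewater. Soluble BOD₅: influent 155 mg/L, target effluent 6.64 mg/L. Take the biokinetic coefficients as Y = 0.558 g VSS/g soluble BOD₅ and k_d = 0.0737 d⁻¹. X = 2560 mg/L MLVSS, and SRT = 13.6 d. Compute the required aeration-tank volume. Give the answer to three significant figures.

V ≈ 4.72 m³

From the SRT design equation V = Y Q (S₀−S) θ_c / [X (1 + k_d θ_c)] = 0.558 × 21.5 × (155 − 6.64) × 13.6 / [2560 × (1 + 0.0737 × 13.6)] = 2.42×10^4 / 5126 = 4.722 m³.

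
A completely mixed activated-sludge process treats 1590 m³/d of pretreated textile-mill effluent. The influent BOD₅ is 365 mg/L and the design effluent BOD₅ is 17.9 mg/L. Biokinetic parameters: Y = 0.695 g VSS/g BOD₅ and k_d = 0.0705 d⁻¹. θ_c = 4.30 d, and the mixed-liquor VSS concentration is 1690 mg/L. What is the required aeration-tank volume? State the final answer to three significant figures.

V ≈ 749 m³

Rearranging the biomass balance for a CMAS with decay, V = Y·Q·ΔS·θ_c / [X·(1+k_d θ_c)] = 0.695 × 1590 × (365 − 17.9) × 4.30 / [1690 × (1 + 0.0705 × 4.30)] = 1.65×10^6 / 2202 = 748.9 m³.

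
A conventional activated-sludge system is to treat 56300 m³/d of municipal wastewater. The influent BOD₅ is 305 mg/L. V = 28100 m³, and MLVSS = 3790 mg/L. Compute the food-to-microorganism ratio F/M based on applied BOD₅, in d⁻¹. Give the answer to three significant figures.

F/M = Q·S₀ / (V·X) = 56300 × 305 / (28100 × 3790) = 0.1612 g BOD₅·(g VSS·d)⁻¹.

F/M ≈ 0.161 d⁻¹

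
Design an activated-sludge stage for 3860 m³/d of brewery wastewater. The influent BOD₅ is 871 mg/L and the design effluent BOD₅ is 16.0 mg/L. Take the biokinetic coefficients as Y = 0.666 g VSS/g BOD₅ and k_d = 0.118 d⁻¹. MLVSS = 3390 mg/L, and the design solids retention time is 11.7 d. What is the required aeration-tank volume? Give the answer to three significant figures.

Rearranging the biomass balance for a CMAS with decay, V = Y·Q·ΔS·θ_c / [X·(1+k_d θ_c)] = 0.666 × 3860 × (871 − 16.0) × 11.7 / [3390 × (1 + 0.118 × 11.7)] = 2.57×10^7 / 8070 = 3187 m³.

V ≈ 3190 m³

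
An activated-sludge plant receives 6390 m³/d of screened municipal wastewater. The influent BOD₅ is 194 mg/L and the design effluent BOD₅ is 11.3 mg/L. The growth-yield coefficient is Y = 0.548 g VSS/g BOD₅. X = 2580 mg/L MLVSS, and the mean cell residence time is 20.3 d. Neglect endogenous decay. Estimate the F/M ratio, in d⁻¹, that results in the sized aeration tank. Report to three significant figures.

F/M ≈ 0.0955 d⁻¹

With k_d = 0 the design equation reduces to V = Y Q (S₀−S) θ_c / X = 0.548 × 6390 × (194 − 11.3) × 20.3 / 2580 = 5034 m³.
Food-to-microorganism ratio F/M = Q S₀ / (V X) = 6390 × 194 / (5034 × 2580) = 0.09545 d⁻¹.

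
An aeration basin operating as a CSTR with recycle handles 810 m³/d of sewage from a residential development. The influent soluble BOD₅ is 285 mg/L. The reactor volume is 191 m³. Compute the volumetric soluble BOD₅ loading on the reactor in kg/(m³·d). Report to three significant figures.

L_v = Q S₀ / V = 810 × 285 × 10⁻³ / 191.0 = 1.209 kg/(m³·d).

L_v ≈ 1.21 kg soluble BOD₅/(m³·d)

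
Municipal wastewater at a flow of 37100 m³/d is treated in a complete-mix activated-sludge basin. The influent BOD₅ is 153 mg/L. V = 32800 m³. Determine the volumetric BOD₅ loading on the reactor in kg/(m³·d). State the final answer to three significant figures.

L_v ≈ 0.173 kg BOD₅/(m³·d)

Volumetric loading L_v = Q·S₀ / V = 37100 × 153 g/m³ / 32800 m³ = 173.1 g/(m³·d) = 0.1731 kg BOD₅/(m³·d).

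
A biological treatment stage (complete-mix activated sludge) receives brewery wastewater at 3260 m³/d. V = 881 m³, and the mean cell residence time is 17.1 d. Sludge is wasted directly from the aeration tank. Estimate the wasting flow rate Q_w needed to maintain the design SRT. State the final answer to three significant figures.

For wasting at MLVSS concentration, Q_w = V/θ_c = 881.0/17.1 = 51.52 m³/d.

Q_w ≈ 51.5 m³/d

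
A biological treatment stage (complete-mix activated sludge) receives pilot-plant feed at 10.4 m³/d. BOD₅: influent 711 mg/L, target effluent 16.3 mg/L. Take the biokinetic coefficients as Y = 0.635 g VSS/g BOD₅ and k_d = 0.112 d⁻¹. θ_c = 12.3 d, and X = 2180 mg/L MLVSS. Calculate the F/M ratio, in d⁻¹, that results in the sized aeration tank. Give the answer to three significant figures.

Rearranging the biomass balance for a CMAS with decay, V = Y·Q·ΔS·θ_c / [X·(1+k_d θ_c)] = 0.635 × 10.4 × (711 − 16.3) × 12.3 / [2180 × (1 + 0.112 × 12.3)] = 5.64×10^4 / 5183 = 10.89 m³.
F/M = Q·S₀ / (V·X) = 10.4 × 711 / (10.89 × 2180) = 0.3116 g BOD₅·(g VSS·d)⁻¹.

F/M ≈ 0.312 d⁻¹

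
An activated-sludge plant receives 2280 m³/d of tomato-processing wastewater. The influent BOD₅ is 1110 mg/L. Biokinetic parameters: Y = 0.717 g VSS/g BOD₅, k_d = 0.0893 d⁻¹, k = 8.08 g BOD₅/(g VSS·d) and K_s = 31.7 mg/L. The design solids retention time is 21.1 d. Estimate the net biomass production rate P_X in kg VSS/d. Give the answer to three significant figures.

P_X ≈ 629 kg VSS/d

From the Monod/SRT balance for a CMAS, S = K_s·(1+k_d θ_c)/[θ_c·(Y k − k_d) − 1] = 31.7 × (1 + 0.0893 × 21.1) / [21.1 × (0.717 × 8.08 − 0.0893) − 1] = 91.43 / 119.4 = 0.7660 mg/L.
Correct the yield for decay: Y_obs = Y/(1 + k_d θ_c) = 0.717 / (1 + 0.0893 × 21.1) = 0.717 / 2.884 = 0.2486.
Mass of BOD₅ removed per day: Q(S₀ − S) = 2280 × 1109 g/m³ = 2529 kg/d.
Net biomass production P_X = Y_obs × Q·(S₀ − S) = 0.2486 × 2529 = 628.7 kg VSS/d.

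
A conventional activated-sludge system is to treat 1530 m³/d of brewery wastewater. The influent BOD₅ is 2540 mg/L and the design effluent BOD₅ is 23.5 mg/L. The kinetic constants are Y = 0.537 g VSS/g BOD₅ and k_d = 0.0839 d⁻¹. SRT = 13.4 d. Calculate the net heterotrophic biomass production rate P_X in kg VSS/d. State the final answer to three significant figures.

The observed yield is Y_obs = Y/(1 + k_d·θ_c) = 0.537 / (1 + 0.0839 × 13.4) = 0.537 / 2.124 = 0.2528 g VSS per g BOD₅ removed.
Mass of BOD₅ removed per day: Q(S₀ − S) = 1530 × 2516 g/m³ = 3850 kg/d.
Biomass produced: P_X = Y_obs·Q·ΔS = 0.2528 × 3850 ≈ 973.3 kg VSS/d.

P_X ≈ 973 kg VSS/d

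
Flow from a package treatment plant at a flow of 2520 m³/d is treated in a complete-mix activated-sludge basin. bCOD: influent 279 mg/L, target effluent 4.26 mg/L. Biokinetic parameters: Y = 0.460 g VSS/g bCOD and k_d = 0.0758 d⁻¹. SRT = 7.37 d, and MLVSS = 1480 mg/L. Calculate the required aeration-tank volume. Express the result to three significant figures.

Rearranging the biomass balance for a CMAS with decay, V = Y·Q·ΔS·θ_c / [X·(1+k_d θ_c)] = 0.460 × 2520 × (279 − 4.26) × 7.37 / [1480 × (1 + 0.0758 × 7.37)] = 2.35×10^6 / 2307 = 1018 m³.

V ≈ 1020 m³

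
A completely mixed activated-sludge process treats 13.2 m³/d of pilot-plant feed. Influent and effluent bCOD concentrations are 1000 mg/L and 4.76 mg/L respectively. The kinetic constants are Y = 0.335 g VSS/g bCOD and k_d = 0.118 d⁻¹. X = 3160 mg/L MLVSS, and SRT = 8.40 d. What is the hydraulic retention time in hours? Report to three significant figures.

Steady-state biomass mass balance: V·X·(1 + k_d·θ_c) = Y·Q·(S₀ − S)·θ_c, so V = 0.335 × 13.2 × (1000 − 4.76) × 8.40 / [3160 × (1 + 0.118 × 8.40)] = 3.7×10^4 / 6292 = 5.875 m³.
HRT = V/Q = 5.875 m³ / 13.2 m³·d⁻¹ = 0.4451 d × 24 = 10.68 h.

τ ≈ 10.7 h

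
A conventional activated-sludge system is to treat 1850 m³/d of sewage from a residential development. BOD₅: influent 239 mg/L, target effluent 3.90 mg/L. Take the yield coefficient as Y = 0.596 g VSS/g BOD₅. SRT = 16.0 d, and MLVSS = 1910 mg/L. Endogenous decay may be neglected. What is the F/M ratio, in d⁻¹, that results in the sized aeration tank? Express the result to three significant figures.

F/M ≈ 0.107 d⁻¹

With k_d = 0 the design equation reduces to V = Y Q (S₀−S) θ_c / X = 0.596 × 1850 × (239 − 3.90) × 16.0 / 1910 = 2171 m³.
F/M = applied load / biomass = Q·S₀/(V·X) = 1850 × 239 / (2171 × 1910) = 0.1066 d⁻¹.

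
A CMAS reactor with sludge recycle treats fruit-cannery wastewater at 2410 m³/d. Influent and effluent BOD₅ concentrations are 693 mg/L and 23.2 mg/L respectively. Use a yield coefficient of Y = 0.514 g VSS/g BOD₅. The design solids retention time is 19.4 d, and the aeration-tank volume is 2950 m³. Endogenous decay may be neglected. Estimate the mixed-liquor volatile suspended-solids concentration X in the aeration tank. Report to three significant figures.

Without decay, X = Y Q (S₀−S) θ_c / V = 0.514 × 2410 × (693 − 23.2) × 19.4 / 2950 = 5456 mg/L.

X ≈ 5460 mg/L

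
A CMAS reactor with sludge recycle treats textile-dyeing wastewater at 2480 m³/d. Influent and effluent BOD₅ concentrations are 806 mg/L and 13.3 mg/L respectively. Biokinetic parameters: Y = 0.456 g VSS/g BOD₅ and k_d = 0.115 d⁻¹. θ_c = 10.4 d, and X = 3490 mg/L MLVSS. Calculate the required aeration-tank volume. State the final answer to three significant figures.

From the SRT design equation V = Y Q (S₀−S) θ_c / [X (1 + k_d θ_c)] = 0.456 × 2480 × (806 − 13.3) × 10.4 / [3490 × (1 + 0.115 × 10.4)] = 9.32×10^6 / 7664 = 1216 m³.

V ≈ 1220 m³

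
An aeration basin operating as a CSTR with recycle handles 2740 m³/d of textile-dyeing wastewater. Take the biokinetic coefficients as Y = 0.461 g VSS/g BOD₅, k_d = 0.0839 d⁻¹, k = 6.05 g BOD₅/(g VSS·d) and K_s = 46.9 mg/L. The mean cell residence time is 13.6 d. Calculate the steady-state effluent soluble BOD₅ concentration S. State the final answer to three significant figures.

For a completely mixed reactor with recycle the Lawrence–McCarty relation gives S = K_s·(1 + k_d·θ_c) / [θ_c·(Y·k − k_d) − 1] = 46.9 × (1 + 0.0839 × 13.6) / [13.6 × (0.461 × 6.05 − 0.0839) − 1] = 100.4 / 35.79 = 2.806 mg/L.

S ≈ 2.81 mg/L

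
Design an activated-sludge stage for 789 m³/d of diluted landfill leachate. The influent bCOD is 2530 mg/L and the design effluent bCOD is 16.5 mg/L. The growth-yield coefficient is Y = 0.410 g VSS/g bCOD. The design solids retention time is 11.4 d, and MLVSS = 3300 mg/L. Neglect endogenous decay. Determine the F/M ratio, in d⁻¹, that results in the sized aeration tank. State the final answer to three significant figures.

F/M ≈ 0.215 d⁻¹

Biomass mass balance (decay neglected): V·X = Y·Q·(S₀ − S)·θ_c, so V = 0.410 × 789 × (2530 − 16.5) × 11.4 / 3300 = 2809 m³.
F/M = Q·S₀ / (V·X) = 789 × 2530 / (2809 × 3300) = 0.2154 g bCOD·(g VSS·d)⁻¹.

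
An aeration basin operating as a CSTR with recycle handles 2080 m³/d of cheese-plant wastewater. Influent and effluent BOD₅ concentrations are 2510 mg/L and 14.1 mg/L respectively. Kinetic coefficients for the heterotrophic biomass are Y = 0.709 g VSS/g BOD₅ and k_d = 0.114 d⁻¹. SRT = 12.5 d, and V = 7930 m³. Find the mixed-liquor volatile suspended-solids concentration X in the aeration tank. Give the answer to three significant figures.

X ≈ 2390 mg/L

Solving the biomass balance for X: X = Y Q (S₀−S) θ_c / [V (1+k_d θ_c)] = 0.709 × 2080 × (2510 − 14.1) × 12.5 / [7930 × (1 + 0.114 × 12.5)] = 2393 mg/L.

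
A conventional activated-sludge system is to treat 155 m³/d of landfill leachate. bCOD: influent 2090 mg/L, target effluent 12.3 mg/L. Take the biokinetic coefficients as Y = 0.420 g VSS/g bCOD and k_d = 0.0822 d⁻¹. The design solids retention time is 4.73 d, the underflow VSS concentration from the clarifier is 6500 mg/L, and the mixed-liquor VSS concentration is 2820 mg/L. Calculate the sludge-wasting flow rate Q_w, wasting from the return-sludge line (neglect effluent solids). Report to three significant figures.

Q_w ≈ 15.0 m³/d

Steady-state biomass mass balance: V·X·(1 + k_d·θ_c) = Y·Q·(S₀ − S)·θ_c, so V = 0.420 × 155 × (2090 − 12.3) × 4.73 / [2820 × (1 + 0.0822 × 4.73)] = 6.4×10^5 / 3916 = 163.4 m³.
Wasting from the return line (neglecting effluent solids): Q_w = V·X / (θ_c·X_r) = 163.4 × 2820 / (4.73 × 6500) = 14.98 m³/d.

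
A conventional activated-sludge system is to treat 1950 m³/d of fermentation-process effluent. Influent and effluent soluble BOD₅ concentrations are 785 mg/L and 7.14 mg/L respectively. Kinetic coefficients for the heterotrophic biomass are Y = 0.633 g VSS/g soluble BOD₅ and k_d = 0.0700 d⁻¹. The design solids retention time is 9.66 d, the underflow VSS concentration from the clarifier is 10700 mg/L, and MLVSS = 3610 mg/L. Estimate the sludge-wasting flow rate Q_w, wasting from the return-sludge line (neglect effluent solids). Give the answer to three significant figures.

Q_w ≈ 53.5 m³/d

Steady-state biomass mass balance: V·X·(1 + k_d·θ_c) = Y·Q·(S₀ − S)·θ_c, so V = 0.633 × 1950 × (785 − 7.14) × 9.66 / [3610 × (1 + 0.0700 × 9.66)] = 9.28×10^6 / 6051 = 1533 m³.
Q_w = (V·X)/(θ_c X_r) = 1533 × 3610 / (9.66 × 10700) = 53.53 m³/d.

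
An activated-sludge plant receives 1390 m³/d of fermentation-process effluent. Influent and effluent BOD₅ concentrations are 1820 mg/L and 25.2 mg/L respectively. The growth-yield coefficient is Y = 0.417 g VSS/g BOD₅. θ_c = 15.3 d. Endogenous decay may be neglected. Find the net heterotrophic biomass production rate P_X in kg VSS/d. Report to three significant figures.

P_X ≈ 1040 kg VSS/d

No decay correction is needed, so Y_obs = Y = 0.417.
Mass of BOD₅ removed per day: Q(S₀ − S) = 1390 × 1795 g/m³ = 2495 kg/d.
So the net sludge growth is P_X = 0.4170 × 2495 = 1040 kg VSS/d.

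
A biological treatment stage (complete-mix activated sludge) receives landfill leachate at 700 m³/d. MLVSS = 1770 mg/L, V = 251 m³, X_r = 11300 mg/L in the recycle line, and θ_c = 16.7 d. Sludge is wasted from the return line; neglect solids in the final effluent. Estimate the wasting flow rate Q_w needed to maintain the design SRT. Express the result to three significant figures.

θ_c = V·X/(Q_w·X_r) when wasting from the recycle, so Q_w = V·X/(θ_c·X_r) = 251.0 × 1770 / (16.7 × 11300) = 2.354 m³/d.

Q_w ≈ 2.35 m³/d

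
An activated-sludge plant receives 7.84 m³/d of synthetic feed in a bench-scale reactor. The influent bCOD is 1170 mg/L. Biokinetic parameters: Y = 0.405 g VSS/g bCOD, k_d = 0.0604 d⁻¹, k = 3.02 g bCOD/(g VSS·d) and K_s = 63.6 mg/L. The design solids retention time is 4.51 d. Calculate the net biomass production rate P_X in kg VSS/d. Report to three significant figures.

P_X ≈ 2.87 kg VSS/d

From the Monod/SRT balance for a CMAS, S = K_s·(1+k_d θ_c)/[θ_c·(Y k − k_d) − 1] = 63.6 × (1 + 0.0604 × 4.51) / [4.51 × (0.405 × 3.02 − 0.0604) − 1] = 80.92 / 4.244 = 19.07 mg/L.
Y_obs = Y / (1 + k_d θ_c) = 0.405 / (1 + 0.0604 × 4.51) = 0.405 / 1.272 = 0.3183.
Mass of bCOD removed per day: Q(S₀ − S) = 7.84 × 1151 g/m³ = 9.023 kg/d.
Biomass produced: P_X = Y_obs·Q·ΔS = 0.3183 × 9.023 ≈ 2.872 kg VSS/d.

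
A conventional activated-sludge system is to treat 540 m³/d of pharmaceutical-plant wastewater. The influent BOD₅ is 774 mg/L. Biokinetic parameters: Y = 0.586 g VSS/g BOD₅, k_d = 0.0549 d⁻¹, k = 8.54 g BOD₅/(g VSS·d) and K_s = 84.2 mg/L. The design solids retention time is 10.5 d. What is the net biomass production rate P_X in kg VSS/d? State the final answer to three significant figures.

P_X ≈ 155 kg VSS/d

Effluent substrate depends only on kinetics and SRT: S = K_s(1 + k_d θ_c) / [θ_c(Yk − k_d) − 1] = 84.2 × (1 + 0.0549 × 10.5) / [10.5 × (0.586 × 8.54 − 0.0549) − 1] = 132.7 / 50.97 = 2.604 mg/L.
Observed yield with endogenous decay: Y_obs = Y / (1 + k_d·θ_c) = 0.586 / (1 + 0.0549 × 10.5) = 0.586 / 1.576 = 0.3717 g VSS/g BOD₅.
ΔS = 774 − 2.60 = 771.4 mg/L, so the substrate removal rate is 540 × 771.4/1000 = 416.6 kg BOD₅/d.
Biomass produced: P_X = Y_obs·Q·ΔS = 0.3717 × 416.6 ≈ 154.8 kg VSS/d.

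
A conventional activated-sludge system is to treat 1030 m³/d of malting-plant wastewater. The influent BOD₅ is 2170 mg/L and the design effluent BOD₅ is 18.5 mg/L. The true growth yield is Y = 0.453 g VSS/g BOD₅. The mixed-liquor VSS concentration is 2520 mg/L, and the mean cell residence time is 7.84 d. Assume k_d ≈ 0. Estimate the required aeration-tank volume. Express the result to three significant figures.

With k_d = 0 the design equation reduces to V = Y Q (S₀−S) θ_c / X = 0.453 × 1030 × (2170 − 18.5) × 7.84 / 2520 = 3123 m³.

V ≈ 3120 m³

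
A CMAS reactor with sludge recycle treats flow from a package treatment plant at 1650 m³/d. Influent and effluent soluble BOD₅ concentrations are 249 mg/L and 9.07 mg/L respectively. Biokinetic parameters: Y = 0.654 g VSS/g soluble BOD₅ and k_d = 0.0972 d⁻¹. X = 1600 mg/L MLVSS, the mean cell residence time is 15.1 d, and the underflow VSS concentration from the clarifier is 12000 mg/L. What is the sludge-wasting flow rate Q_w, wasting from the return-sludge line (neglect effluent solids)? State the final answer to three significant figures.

Q_w ≈ 8.74 m³/d

From the SRT design equation V = Y Q (S₀−S) θ_c / [X (1 + k_d θ_c)] = 0.654 × 1650 × (249 − 9.07) × 15.1 / [1600 × (1 + 0.0972 × 15.1)] = 3.91×10^6 / 3948 = 990.2 m³.
Q_w = (V·X)/(θ_c X_r) = 990.2 × 1600 / (15.1 × 12000) = 8.743 m³/d.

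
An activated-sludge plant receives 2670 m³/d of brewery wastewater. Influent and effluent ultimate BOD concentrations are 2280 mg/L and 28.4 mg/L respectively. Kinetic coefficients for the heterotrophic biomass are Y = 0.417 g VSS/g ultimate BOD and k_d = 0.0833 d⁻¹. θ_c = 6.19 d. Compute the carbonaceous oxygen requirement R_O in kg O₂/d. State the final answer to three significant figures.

R_O ≈ 3660 kg O₂/d

Correct the yield for decay: Y_obs = Y/(1 + k_d θ_c) = 0.417 / (1 + 0.0833 × 6.19) = 0.417 / 1.516 = 0.2751.
ΔS = 2280 − 28.4 = 2252 mg/L, so the substrate removal rate is 2670 × 2252/1000 = 6012 kg ultimate BOD/d.
Net sludge production P_X = 0.2751 × 6012 = 1654 kg VSS/d.
Carbonaceous O₂ demand = substrate oxidised − cell-mass equivalent = 6012 − 1.42 × 1654 = 3663 kg O₂/d.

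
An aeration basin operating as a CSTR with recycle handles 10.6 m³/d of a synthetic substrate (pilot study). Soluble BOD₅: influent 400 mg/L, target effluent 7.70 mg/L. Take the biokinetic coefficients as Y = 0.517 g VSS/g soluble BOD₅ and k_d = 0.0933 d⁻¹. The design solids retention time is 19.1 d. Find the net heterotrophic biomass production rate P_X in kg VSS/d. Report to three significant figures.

Correct the yield for decay: Y_obs = Y/(1 + k_d θ_c) = 0.517 / (1 + 0.0933 × 19.1) = 0.517 / 2.782 = 0.1858.
Substrate removed = Q·(S₀ − S) = 10.6 m³/d × (400 − 7.70) g/m³ = 4.16×10^3 g/d = 4.158 kg/d.
Biomass produced: P_X = Y_obs·Q·ΔS = 0.1858 × 4.158 ≈ 0.7728 kg VSS/d.

P_X ≈ 0.773 kg VSS/d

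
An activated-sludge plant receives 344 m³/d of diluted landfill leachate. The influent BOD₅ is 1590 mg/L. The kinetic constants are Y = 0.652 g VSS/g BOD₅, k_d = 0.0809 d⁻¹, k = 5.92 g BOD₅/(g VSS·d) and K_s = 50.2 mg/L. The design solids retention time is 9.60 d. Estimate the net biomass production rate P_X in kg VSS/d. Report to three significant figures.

P_X ≈ 200 kg VSS/d

For a completely mixed reactor with recycle the Lawrence–McCarty relation gives S = K_s·(1 + k_d·θ_c) / [θ_c·(Y·k − k_d) − 1] = 50.2 × (1 + 0.0809 × 9.60) / [9.60 × (0.652 × 5.92 − 0.0809) − 1] = 89.19 / 35.28 = 2.528 mg/L.
Observed yield with endogenous decay: Y_obs = Y / (1 + k_d·θ_c) = 0.652 / (1 + 0.0809 × 9.60) = 0.652 / 1.777 = 0.3670 g VSS/g BOD₅.
Mass of BOD₅ removed per day: Q(S₀ − S) = 344 × 1587 g/m³ = 546.1 kg/d.
Net biomass production P_X = Y_obs × Q·(S₀ − S) = 0.3670 × 546.1 = 200.4 kg VSS/d.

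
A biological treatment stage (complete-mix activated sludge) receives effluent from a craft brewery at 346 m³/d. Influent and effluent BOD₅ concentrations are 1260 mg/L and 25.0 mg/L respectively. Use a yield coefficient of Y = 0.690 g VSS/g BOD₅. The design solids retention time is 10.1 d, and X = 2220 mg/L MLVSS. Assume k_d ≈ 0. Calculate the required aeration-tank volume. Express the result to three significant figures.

Biomass mass balance (decay neglected): V·X = Y·Q·(S₀ − S)·θ_c, so V = 0.690 × 346 × (1260 − 25.0) × 10.1 / 2220 = 1341 m³.

V ≈ 1340 m³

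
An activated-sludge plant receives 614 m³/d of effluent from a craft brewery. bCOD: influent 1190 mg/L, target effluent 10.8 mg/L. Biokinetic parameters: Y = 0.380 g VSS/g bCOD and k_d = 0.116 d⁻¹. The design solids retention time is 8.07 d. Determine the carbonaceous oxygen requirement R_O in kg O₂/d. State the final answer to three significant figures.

Y_obs = Y / (1 + k_d θ_c) = 0.380 / (1 + 0.116 × 8.07) = 0.380 / 1.936 = 0.1963.
Mass of bCOD removed per day: Q(S₀ − S) = 614 × 1179 g/m³ = 724.0 kg/d.
Biomass synthesised: P_X = Y_obs × 724.0 = 142.1 kg VSS/d.
R_O = Q·ΔS − 1.42 P_X = 724.0 − 201.8 = 522.2 kg O₂/d.

R_O ≈ 522 kg O₂/d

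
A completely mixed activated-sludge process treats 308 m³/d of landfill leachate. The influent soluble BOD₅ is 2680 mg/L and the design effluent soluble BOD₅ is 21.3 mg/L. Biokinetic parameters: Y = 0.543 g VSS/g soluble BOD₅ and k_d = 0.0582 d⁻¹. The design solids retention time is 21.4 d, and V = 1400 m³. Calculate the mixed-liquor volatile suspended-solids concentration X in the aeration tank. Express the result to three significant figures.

X ≈ 3030 mg/L

From V·X·(1 + k_d·θ_c) = Y·Q·(S₀ − S)·θ_c: X = 0.543 × 308 × (2680 − 21.3) × 21.4 / [1400 × (1 + 0.0582 × 21.4)] = 3027 mg/L.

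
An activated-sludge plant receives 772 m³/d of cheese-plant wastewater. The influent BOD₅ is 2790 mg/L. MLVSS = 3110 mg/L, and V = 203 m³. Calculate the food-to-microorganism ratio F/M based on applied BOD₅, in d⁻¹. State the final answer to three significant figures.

F/M ≈ 3.41 d⁻¹

F/M = applied load / biomass = Q·S₀/(V·X) = 772 × 2790 / (203.0 × 3110) = 3.412 d⁻¹.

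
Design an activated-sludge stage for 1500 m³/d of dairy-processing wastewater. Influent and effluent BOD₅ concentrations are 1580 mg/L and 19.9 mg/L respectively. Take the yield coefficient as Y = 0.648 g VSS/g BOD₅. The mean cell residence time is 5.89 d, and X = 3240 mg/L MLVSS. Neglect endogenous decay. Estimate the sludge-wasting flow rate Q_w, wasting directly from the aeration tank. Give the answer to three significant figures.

Q_w ≈ 468 m³/d

V·X = Y·Q·ΔS·θ_c gives V = 0.648 × 1500 × (1580 − 19.9) × 5.89 / 3240 = 2757 m³.
For wasting at MLVSS concentration, Q_w = V/θ_c = 2757/5.89 = 468.0 m³/d.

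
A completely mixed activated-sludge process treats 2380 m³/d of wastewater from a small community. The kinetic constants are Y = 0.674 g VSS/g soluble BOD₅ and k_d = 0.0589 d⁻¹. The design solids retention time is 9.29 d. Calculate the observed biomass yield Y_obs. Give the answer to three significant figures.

Correct the yield for decay: Y_obs = Y/(1 + k_d θ_c) = 0.674 / (1 + 0.0589 × 9.29) = 0.674 / 1.547 = 0.4356.

Y_obs ≈ 0.436 g VSS/g soluble BOD₅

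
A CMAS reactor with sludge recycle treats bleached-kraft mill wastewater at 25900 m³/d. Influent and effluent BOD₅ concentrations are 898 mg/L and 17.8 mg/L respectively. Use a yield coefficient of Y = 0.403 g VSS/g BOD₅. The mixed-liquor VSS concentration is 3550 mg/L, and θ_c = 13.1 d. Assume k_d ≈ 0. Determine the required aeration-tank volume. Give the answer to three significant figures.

V ≈ 33900 m³

V·X = Y·Q·ΔS·θ_c gives V = 0.403 × 25900 × (898 − 17.8) × 13.1 / 3550 = 33902 m³.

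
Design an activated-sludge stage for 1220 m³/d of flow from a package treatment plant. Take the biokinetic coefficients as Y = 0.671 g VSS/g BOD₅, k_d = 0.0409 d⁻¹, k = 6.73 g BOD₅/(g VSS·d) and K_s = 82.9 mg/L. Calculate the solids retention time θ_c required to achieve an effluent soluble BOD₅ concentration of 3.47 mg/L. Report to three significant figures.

θ_c ≈ 7.12 d

From 1/θ_c = Y·k·S/(K_s + S) − k_d: Y·k·S/(K_s+S) = 0.671 × 6.73 × 3.47 / (82.9 + 3.47) = 0.1814 d⁻¹.
θ_c = 1/(μ − k_d) = 1/(0.1814 − 0.0409) = 1/0.1405 = 7.116 d.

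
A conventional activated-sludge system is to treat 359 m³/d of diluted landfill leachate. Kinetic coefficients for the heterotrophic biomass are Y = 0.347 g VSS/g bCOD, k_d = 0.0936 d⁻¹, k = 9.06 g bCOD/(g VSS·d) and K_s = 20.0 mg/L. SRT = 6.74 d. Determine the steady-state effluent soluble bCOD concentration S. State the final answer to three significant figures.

S ≈ 1.67 mg/L

From the Monod/SRT balance for a CMAS, S = K_s·(1+k_d θ_c)/[θ_c·(Y k − k_d) − 1] = 20.0 × (1 + 0.0936 × 6.74) / [6.74 × (0.347 × 9.06 − 0.0936) − 1] = 32.62 / 19.56 = 1.668 mg/L.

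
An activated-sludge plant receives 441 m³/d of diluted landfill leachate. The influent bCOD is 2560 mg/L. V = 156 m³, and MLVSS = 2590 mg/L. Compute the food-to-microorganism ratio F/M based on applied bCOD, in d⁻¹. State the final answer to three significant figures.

F/M ≈ 2.79 d⁻¹

F/M = Q·S₀ / (V·X) = 441 × 2560 / (156.0 × 2590) = 2.794 g bCOD·(g VSS·d)⁻¹.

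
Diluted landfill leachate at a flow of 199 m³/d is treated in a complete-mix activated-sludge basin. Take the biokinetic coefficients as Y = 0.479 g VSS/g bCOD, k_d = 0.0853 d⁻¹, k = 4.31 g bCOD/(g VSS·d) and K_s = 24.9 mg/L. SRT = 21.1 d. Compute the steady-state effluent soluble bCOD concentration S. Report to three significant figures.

S ≈ 1.71 mg/L

From the Monod/SRT balance for a CMAS, S = K_s·(1+k_d θ_c)/[θ_c·(Y k − k_d) − 1] = 24.9 × (1 + 0.0853 × 21.1) / [21.1 × (0.479 × 4.31 − 0.0853) − 1] = 69.72 / 40.76 = 1.710 mg/L.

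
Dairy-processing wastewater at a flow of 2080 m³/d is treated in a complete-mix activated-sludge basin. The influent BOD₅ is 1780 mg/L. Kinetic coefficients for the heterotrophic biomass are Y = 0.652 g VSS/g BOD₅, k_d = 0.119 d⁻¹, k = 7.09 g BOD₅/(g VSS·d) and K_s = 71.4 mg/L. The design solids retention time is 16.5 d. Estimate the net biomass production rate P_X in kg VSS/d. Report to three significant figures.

P_X ≈ 813 kg VSS/d

Effluent substrate depends only on kinetics and SRT: S = K_s(1 + k_d θ_c) / [θ_c(Yk − k_d) − 1] = 71.4 × (1 + 0.119 × 16.5) / [16.5 × (0.652 × 7.09 − 0.119) − 1] = 211.6 / 73.31 = 2.886 mg/L.
Correct the yield for decay: Y_obs = Y/(1 + k_d θ_c) = 0.652 / (1 + 0.119 × 16.5) = 0.652 / 2.963 = 0.2200.
Mass of BOD₅ removed per day: Q(S₀ − S) = 2080 × 1777 g/m³ = 3696 kg/d.
Net biomass production P_X = Y_obs × Q·(S₀ − S) = 0.2200 × 3696 = 813.2 kg VSS/d.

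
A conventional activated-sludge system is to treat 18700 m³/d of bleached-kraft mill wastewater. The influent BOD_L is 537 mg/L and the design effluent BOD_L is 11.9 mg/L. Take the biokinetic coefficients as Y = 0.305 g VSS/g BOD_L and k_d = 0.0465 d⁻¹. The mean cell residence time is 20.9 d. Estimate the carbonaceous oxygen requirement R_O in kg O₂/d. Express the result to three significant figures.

The observed yield is Y_obs = Y/(1 + k_d·θ_c) = 0.305 / (1 + 0.0465 × 20.9) = 0.305 / 1.972 = 0.1547 g VSS per g BOD_L removed.
Mass of BOD_L removed per day: Q(S₀ − S) = 18700 × 525.1 g/m³ = 9819 kg/d.
Biomass synthesised: P_X = Y_obs × 9819 = 1519 kg VSS/d.
R_O = Q·ΔS − 1.42 P_X = 9819 − 2157 = 7663 kg O₂/d.

R_O ≈ 7660 kg O₂/d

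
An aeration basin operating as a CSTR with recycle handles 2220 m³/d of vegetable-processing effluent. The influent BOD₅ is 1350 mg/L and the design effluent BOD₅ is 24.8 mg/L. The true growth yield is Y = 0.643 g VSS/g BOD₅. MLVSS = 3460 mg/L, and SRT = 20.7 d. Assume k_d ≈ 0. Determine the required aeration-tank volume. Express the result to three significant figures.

With k_d = 0 the design equation reduces to V = Y Q (S₀−S) θ_c / X = 0.643 × 2220 × (1350 − 24.8) × 20.7 / 3460 = 11317 m³.

V ≈ 11300 m³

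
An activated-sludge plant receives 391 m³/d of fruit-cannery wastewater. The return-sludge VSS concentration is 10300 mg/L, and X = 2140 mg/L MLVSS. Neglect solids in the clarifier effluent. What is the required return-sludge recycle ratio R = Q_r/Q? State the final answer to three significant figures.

R ≈ 0.262

Mass balance around the secondary clarifier (neglecting effluent solids): R = X / (X_r − X) = 2140 / (10300 − 2140) = 0.2623.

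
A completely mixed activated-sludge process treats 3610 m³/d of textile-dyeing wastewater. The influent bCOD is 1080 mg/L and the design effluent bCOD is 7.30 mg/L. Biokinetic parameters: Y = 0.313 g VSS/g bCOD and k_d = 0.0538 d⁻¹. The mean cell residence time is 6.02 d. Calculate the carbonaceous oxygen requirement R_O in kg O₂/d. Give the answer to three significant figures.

R_O ≈ 2570 kg O₂/d

The observed yield is Y_obs = Y/(1 + k_d·θ_c) = 0.313 / (1 + 0.0538 × 6.02) = 0.313 / 1.324 = 0.2364 g VSS per g bCOD removed.
Q·(S₀ − S) = 3610 × (1080 − 7.30) × 10⁻³ = 3872 kg/d removed.
Net sludge production P_X = 0.2364 × 3872 = 915.6 kg VSS/d.
R_O = Q·(S₀ − S) − 1.42·P_X = 3872 − 1.42 × 915.6 = 2572 kg O₂/d.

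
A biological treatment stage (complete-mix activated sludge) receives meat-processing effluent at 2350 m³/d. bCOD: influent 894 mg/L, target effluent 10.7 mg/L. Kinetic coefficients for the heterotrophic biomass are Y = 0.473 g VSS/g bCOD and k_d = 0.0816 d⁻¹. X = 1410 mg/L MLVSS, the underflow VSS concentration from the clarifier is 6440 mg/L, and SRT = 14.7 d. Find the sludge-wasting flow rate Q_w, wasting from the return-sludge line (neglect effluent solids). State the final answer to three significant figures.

From the SRT design equation V = Y Q (S₀−S) θ_c / [X (1 + k_d θ_c)] = 0.473 × 2350 × (894 − 10.7) × 14.7 / [1410 × (1 + 0.0816 × 14.7)] = 1.44×10^7 / 3101 = 4654 m³.
Q_w = (V·X)/(θ_c X_r) = 4654 × 1410 / (14.7 × 6440) = 69.31 m³/d.

Q_w ≈ 69.3 m³/d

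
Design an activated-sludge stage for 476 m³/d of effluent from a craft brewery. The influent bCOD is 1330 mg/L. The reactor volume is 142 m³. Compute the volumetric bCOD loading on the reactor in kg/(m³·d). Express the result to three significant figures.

L_v ≈ 4.46 kg bCOD/(m³·d)

L_v = Q S₀ / V = 476 × 1330 × 10⁻³ / 142.0 = 4.458 kg/(m³·d).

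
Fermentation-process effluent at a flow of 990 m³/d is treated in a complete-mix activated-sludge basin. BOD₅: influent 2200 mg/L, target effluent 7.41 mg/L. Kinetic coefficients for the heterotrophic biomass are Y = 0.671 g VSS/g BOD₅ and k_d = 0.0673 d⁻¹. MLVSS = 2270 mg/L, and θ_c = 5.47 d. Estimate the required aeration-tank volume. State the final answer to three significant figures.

From the SRT design equation V = Y Q (S₀−S) θ_c / [X (1 + k_d θ_c)] = 0.671 × 990 × (2200 − 7.41) × 5.47 / [2270 × (1 + 0.0673 × 5.47)] = 7.97×10^6 / 3106 = 2565 m³.

V ≈ 2570 m³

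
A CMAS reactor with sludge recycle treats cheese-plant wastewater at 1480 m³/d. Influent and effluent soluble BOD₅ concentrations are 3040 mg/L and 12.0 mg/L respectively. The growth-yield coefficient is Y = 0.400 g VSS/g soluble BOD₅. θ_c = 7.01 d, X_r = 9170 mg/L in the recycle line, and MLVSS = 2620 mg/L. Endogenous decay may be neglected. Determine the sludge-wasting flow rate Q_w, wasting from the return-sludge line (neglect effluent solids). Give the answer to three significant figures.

Q_w ≈ 195 m³/d

V·X = Y·Q·ΔS·θ_c gives V = 0.400 × 1480 × (3040 − 12.0) × 7.01 / 2620 = 4796 m³.
θ_c = V·X/(Q_w·X_r) when wasting from the recycle, so Q_w = V·X/(θ_c·X_r) = 4796 × 2620 / (7.01 × 9170) = 195.5 m³/d.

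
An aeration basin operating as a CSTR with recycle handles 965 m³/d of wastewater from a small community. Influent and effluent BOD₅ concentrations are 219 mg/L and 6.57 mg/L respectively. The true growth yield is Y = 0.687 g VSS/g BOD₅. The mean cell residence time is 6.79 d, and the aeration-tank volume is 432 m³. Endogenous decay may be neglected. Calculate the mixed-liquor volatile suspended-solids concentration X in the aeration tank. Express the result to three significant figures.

X ≈ 2210 mg/L

X = Y·Q·ΔS·θ_c / V = 0.687 × 965 × (219 − 6.57) × 6.79 / 432 = 2214 mg/L.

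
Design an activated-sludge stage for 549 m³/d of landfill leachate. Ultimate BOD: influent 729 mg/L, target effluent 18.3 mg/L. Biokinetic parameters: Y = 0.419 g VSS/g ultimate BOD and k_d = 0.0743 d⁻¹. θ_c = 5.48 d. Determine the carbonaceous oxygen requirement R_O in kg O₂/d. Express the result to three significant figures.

Observed yield with endogenous decay: Y_obs = Y / (1 + k_d·θ_c) = 0.419 / (1 + 0.0743 × 5.48) = 0.419 / 1.407 = 0.2978 g VSS/g ultimate BOD.
ΔS = 729 − 18.3 = 710.7 mg/L, so the substrate removal rate is 549 × 710.7/1000 = 390.2 kg ultimate BOD/d.
Biomass synthesised: P_X = Y_obs × 390.2 = 116.2 kg VSS/d.
R_O = Q·ΔS − 1.42 P_X = 390.2 − 165.0 = 225.2 kg O₂/d.

R_O ≈ 225 kg O₂/d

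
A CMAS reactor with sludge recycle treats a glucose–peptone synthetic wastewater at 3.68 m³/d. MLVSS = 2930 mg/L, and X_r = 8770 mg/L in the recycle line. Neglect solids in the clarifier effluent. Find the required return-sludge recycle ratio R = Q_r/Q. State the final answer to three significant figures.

Solids balance on the clarifier gives (1+R)X = R·X_r, so R = X/(X_r − X) = 2930 / (8770 − 2930) = 0.5017.

R ≈ 0.502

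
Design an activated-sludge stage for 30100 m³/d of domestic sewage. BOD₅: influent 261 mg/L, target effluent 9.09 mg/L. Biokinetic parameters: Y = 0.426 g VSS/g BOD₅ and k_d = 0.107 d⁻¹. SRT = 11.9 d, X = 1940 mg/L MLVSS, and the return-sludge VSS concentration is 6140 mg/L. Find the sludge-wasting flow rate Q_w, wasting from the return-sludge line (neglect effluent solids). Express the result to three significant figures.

Steady-state biomass mass balance: V·X·(1 + k_d·θ_c) = Y·Q·(S₀ − S)·θ_c, so V = 0.426 × 30100 × (261 − 9.09) × 11.9 / [1940 × (1 + 0.107 × 11.9)] = 3.84×10^7 / 4410 = 8716 m³.
θ_c = V·X/(Q_w·X_r) when wasting from the recycle, so Q_w = V·X/(θ_c·X_r) = 8716 × 1940 / (11.9 × 6140) = 231.4 m³/d.

Q_w ≈ 231 m³/d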